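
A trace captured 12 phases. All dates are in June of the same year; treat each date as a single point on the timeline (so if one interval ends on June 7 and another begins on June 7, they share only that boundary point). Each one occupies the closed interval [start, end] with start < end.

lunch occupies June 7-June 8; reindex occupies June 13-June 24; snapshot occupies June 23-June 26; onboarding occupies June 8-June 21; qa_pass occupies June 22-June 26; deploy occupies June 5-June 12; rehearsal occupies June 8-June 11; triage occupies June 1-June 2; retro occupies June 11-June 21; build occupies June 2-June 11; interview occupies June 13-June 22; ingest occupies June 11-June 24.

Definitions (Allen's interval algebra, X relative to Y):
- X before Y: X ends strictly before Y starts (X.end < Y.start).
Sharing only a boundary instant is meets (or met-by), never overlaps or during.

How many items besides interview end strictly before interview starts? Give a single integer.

5

Target interview = [June 13, June 22].
build [June 2, June 11] → before → counts.
deploy [June 5, June 12] → before → counts.
ingest [June 11, June 24] → contains → no.
lunch [June 7, June 8] → before → counts.
onboarding [June 8, June 21] → overlaps → no.
qa_pass [June 22, June 26] → met-by → no.
rehearsal [June 8, June 11] → before → counts.
reindex [June 13, June 24] → started-by → no.
retro [June 11, June 21] → overlaps → no.
snapshot [June 23, June 26] → after → no.
triage [June 1, June 2] → before → counts.
Total: 5.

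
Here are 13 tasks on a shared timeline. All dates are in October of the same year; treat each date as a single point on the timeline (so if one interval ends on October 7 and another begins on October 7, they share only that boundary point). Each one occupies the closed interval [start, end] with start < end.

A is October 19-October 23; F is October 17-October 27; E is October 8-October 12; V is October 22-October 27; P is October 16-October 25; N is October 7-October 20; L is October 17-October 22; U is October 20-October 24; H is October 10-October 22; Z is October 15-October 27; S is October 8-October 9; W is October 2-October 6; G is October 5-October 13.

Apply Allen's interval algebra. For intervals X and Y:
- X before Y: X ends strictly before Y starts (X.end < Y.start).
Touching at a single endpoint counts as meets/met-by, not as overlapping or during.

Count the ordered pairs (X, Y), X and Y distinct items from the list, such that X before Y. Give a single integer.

Checking all 156 ordered pairs for relation 'before'; matching pairs in alphabetical order:
(E, A): E before A ✓
(E, F): E before F ✓
(E, L): E before L ✓
(E, P): E before P ✓
(E, U): E before U ✓
(E, V): E before V ✓
(E, Z): E before Z ✓
(G, A): G before A ✓
(G, F): G before F ✓
(G, L): G before L ✓
(G, P): G before P ✓
(G, U): G before U ✓
(G, V): G before V ✓
(G, Z): G before Z ✓
(N, V): N before V ✓
(S, A): S before A ✓
(S, F): S before F ✓
(S, H): S before H ✓
(S, L): S before L ✓
(S, P): S before P ✓
(S, U): S before U ✓
(S, V): S before V ✓
(S, Z): S before Z ✓
(W, A): W before A ✓
... plus 10 further pairs not listed.
Count: 34.

34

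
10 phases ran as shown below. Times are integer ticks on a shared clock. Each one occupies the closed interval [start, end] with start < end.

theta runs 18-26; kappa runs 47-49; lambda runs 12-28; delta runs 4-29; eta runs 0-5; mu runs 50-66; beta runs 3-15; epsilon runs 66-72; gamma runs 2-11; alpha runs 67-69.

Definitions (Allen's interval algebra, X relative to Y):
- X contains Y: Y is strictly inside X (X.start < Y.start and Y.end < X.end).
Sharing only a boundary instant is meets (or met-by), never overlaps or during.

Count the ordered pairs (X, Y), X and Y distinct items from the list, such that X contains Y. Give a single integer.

4

Checking all 90 ordered pairs for relation 'contains'; matching pairs in alphabetical order:
(delta, lambda): delta contains lambda ✓
(delta, theta): delta contains theta ✓
(epsilon, alpha): epsilon contains alpha ✓
(lambda, theta): lambda contains theta ✓
Count: 4.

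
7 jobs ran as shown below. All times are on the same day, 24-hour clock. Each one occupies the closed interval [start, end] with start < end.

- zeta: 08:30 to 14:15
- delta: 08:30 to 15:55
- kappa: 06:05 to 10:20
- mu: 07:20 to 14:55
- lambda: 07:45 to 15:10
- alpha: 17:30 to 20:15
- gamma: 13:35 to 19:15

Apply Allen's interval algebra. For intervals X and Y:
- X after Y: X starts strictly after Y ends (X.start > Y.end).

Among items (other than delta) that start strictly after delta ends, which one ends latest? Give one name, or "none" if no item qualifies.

Target delta = [08:30, 15:55].
alpha [17:30, 20:15] → after → candidate.
gamma [13:35, 19:15] → overlapped-by → excluded.
kappa [06:05, 10:20] → overlaps → excluded.
lambda [07:45, 15:10] → overlaps → excluded.
mu [07:20, 14:55] → overlaps → excluded.
zeta [08:30, 14:15] → starts → excluded.
Among candidates, latest end is 20:15 → alpha.

alpha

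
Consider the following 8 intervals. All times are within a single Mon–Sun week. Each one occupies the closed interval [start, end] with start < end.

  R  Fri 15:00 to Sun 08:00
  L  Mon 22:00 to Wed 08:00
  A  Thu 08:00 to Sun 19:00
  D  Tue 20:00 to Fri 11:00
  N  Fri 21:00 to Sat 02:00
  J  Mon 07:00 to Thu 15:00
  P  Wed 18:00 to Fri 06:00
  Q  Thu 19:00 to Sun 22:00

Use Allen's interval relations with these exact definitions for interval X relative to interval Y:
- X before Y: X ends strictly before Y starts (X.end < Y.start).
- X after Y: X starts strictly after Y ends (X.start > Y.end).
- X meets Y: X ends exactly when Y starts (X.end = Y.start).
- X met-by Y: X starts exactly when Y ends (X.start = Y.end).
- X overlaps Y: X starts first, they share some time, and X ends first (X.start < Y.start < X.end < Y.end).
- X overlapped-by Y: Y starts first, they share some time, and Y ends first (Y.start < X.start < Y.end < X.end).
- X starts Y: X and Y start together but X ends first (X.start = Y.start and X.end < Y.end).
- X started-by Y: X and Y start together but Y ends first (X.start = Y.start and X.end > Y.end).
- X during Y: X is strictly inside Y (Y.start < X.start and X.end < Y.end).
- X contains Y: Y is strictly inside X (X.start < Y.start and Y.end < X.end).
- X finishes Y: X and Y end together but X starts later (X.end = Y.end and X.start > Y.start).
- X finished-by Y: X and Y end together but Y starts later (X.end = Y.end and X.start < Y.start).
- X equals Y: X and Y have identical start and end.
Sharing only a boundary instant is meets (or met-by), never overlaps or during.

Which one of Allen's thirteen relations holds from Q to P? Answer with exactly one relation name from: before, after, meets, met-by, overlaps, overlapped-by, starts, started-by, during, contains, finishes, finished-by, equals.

Q = [Thu 19:00, Sun 22:00]; P = [Wed 18:00, Fri 06:00].
Compare endpoints: Q.start > P.start, Q.start < P.end, Q.end > P.start, Q.end > P.end.
That pattern is 'overlapped-by'.

overlapped-by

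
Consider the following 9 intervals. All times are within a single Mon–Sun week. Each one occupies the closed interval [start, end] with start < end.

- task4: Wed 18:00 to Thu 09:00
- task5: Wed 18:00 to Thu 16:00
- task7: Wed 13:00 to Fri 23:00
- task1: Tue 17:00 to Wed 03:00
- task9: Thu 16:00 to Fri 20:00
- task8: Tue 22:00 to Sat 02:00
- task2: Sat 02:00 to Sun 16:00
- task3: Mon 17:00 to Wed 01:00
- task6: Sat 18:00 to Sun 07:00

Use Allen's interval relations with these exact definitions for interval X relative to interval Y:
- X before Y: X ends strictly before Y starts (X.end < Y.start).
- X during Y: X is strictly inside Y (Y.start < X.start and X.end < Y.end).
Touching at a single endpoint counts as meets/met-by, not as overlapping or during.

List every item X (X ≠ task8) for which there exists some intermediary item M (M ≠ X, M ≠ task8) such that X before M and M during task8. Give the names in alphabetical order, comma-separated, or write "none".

Target task8 = [Tue 22:00, Sat 02:00].
Intermediaries M with M during task8: task4, task5, task7, task9.
Via task4 — items with X before task4: task1, task3.
Via task5 — items with X before task5: task1, task3.
Via task7 — items with X before task7: task1, task3.
Via task9 — items with X before task9: task1, task3, task4.
Union: task1, task3, task4.

task1, task3, task4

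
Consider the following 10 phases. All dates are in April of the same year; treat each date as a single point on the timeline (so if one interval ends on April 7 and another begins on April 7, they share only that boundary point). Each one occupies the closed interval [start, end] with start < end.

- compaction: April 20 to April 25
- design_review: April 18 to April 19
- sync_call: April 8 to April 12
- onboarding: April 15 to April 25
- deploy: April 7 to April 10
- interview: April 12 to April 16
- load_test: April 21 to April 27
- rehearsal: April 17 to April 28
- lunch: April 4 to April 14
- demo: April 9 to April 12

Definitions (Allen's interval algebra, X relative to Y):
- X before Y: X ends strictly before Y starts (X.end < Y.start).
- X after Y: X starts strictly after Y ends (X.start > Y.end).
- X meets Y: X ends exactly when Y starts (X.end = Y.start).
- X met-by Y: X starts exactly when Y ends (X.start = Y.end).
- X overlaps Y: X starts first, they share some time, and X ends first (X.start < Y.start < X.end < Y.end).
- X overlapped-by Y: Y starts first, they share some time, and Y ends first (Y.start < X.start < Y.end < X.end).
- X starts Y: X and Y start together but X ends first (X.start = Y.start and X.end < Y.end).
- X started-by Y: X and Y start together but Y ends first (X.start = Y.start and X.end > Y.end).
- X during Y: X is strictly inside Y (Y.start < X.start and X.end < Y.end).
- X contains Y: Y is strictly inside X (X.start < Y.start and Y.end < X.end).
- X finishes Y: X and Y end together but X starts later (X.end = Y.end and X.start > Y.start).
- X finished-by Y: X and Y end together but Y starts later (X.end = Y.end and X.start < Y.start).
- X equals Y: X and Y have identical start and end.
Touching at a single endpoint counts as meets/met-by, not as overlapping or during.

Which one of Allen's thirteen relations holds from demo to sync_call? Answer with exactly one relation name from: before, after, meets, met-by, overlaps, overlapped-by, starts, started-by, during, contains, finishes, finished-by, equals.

finishes

demo = [April 9, April 12]; sync_call = [April 8, April 12].
Compare endpoints: demo.start > sync_call.start, demo.start < sync_call.end, demo.end > sync_call.start, demo.end = sync_call.end.
That pattern is 'finishes'.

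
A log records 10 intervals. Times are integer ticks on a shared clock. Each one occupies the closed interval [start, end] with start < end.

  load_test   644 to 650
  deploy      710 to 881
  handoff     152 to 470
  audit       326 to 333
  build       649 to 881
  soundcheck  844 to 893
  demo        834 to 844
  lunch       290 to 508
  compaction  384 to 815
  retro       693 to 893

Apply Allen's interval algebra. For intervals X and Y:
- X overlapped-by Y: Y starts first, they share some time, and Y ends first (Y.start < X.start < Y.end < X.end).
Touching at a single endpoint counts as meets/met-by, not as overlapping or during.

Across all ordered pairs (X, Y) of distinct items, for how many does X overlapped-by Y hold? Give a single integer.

10

Checking all 90 ordered pairs for relation 'overlapped-by'; matching pairs in alphabetical order:
(build, compaction): build overlapped-by compaction ✓
(build, load_test): build overlapped-by load_test ✓
(compaction, handoff): compaction overlapped-by handoff ✓
(compaction, lunch): compaction overlapped-by lunch ✓
(deploy, compaction): deploy overlapped-by compaction ✓
(lunch, handoff): lunch overlapped-by handoff ✓
(retro, build): retro overlapped-by build ✓
(retro, compaction): retro overlapped-by compaction ✓
(soundcheck, build): soundcheck overlapped-by build ✓
(soundcheck, deploy): soundcheck overlapped-by deploy ✓
Count: 10.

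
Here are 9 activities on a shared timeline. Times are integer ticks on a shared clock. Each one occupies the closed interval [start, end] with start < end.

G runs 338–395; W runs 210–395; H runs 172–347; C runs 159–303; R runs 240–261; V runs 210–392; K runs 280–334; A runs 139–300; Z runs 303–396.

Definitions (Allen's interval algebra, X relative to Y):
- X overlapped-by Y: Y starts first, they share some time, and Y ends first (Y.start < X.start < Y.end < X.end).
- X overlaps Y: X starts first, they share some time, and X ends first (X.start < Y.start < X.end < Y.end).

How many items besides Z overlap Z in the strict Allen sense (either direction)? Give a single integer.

Target Z = [303, 396].
A [139, 300] → before → no.
C [159, 303] → meets → no.
G [338, 395] → during → no.
H [172, 347] → overlaps → counts.
K [280, 334] → overlaps → counts.
R [240, 261] → before → no.
V [210, 392] → overlaps → counts.
W [210, 395] → overlaps → counts.
Total: 4.

4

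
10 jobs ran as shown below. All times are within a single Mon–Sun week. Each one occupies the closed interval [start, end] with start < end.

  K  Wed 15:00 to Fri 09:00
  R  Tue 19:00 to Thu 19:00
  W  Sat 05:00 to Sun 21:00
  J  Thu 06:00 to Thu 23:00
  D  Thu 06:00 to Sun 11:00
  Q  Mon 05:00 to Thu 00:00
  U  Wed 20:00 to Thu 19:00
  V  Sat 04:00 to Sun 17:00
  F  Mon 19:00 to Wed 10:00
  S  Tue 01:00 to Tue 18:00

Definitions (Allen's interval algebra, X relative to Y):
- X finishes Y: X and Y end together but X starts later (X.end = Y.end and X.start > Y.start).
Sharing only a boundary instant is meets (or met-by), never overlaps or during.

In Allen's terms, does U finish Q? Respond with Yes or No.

No

U = [Wed 20:00, Thu 19:00], Q = [Mon 05:00, Thu 00:00].
Actual relation of U to Q: overlapped-by.
Asked whether 'finishes' holds → No.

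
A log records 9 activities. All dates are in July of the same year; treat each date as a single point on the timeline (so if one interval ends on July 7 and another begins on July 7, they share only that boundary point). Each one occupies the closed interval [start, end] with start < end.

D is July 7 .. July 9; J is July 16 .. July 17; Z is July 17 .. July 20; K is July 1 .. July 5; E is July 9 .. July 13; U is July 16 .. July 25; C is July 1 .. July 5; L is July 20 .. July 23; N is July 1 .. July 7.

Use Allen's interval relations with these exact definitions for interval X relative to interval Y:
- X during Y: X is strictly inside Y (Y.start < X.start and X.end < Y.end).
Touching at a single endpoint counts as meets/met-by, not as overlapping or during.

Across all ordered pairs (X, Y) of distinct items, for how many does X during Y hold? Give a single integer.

2

Checking all 72 ordered pairs for relation 'during'; matching pairs in alphabetical order:
(L, U): L during U ✓
(Z, U): Z during U ✓
Count: 2.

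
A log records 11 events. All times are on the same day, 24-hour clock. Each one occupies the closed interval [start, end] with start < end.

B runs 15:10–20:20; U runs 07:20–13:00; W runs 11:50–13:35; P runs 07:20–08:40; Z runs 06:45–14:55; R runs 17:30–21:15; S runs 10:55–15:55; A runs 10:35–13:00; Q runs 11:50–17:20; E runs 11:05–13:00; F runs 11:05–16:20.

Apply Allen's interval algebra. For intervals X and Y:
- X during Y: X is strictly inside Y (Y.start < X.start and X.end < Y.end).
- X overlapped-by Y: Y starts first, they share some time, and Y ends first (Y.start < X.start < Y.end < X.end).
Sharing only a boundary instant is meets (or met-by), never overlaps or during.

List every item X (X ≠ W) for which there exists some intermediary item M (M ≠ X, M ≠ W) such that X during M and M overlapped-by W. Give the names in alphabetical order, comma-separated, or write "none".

Target W = [11:50, 13:35].
Intermediaries M with M overlapped-by W: none.
Union: none.

none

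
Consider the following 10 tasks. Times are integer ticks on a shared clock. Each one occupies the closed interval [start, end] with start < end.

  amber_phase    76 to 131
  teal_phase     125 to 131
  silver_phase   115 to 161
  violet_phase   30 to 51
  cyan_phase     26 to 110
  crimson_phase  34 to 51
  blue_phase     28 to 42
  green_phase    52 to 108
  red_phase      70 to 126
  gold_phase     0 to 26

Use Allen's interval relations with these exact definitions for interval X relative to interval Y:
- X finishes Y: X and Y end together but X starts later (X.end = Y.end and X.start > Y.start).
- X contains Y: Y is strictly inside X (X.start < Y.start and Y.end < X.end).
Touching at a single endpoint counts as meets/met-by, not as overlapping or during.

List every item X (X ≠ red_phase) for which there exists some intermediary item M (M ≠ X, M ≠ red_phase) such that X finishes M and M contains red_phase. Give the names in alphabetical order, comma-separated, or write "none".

none

Target red_phase = [70, 126].
Intermediaries M with M contains red_phase: none.
Union: none.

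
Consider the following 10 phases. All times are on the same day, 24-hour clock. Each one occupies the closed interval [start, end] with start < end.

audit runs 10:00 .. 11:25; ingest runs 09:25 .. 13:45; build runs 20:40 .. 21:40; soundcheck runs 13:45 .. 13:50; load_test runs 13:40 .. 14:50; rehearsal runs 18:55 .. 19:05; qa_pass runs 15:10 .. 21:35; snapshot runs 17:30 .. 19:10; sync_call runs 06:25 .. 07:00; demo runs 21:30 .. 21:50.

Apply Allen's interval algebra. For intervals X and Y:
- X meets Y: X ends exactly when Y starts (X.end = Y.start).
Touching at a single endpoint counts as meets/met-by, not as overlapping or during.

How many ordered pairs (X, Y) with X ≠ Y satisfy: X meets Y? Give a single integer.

1

Checking all 90 ordered pairs for relation 'meets'; matching pairs in alphabetical order:
(ingest, soundcheck): ingest meets soundcheck ✓
Count: 1.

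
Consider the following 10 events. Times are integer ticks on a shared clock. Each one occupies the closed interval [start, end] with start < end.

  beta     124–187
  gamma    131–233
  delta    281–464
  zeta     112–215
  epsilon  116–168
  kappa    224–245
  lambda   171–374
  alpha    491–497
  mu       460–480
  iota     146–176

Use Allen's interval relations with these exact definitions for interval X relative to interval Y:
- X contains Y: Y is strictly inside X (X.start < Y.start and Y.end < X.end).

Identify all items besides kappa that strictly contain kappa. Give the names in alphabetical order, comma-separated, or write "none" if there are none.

lambda

Target kappa = [224, 245].
alpha [491, 497] → after → no.
beta [124, 187] → before → no.
delta [281, 464] → after → no.
epsilon [116, 168] → before → no.
gamma [131, 233] → overlaps → no.
iota [146, 176] → before → no.
lambda [171, 374] → contains → yes.
mu [460, 480] → after → no.
zeta [112, 215] → before → no.
Result: lambda.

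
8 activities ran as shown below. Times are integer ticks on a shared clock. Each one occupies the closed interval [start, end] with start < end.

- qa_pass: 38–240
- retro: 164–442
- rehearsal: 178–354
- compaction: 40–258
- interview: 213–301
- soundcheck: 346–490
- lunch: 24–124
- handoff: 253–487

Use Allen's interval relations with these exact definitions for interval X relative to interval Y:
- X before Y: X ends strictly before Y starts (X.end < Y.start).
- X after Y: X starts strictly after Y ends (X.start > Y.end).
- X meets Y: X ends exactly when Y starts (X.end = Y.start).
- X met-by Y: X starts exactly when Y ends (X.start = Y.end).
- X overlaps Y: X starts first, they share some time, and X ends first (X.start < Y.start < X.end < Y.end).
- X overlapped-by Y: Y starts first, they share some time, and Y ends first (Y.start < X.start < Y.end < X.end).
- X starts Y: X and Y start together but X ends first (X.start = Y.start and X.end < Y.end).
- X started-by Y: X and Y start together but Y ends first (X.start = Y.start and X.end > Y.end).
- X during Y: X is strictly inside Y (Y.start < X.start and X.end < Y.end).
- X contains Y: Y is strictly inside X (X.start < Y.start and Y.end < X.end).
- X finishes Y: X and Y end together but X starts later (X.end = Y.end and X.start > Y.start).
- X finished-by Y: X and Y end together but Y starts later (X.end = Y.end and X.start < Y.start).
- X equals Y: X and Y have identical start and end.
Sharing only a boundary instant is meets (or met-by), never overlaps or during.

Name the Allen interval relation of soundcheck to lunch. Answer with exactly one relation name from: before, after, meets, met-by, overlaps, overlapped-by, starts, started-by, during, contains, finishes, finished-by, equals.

soundcheck = [346, 490]; lunch = [24, 124].
Compare endpoints: soundcheck.start > lunch.start, soundcheck.start > lunch.end, soundcheck.end > lunch.start, soundcheck.end > lunch.end.
That pattern is 'after'.

after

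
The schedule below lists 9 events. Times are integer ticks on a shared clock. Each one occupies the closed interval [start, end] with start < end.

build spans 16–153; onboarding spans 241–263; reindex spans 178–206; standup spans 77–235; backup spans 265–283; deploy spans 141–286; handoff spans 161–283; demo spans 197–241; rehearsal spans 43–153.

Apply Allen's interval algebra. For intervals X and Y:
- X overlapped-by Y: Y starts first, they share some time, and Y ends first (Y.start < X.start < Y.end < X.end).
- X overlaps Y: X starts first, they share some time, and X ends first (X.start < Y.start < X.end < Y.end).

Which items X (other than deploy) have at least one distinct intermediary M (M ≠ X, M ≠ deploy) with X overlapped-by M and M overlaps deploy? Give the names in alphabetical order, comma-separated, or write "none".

demo, handoff, standup

Target deploy = [141, 286].
Intermediaries M with M overlaps deploy: build, rehearsal, standup.
Via build — items with X overlapped-by build: standup.
Via rehearsal — items with X overlapped-by rehearsal: standup.
Via standup — items with X overlapped-by standup: demo, handoff.
Union: demo, handoff, standup.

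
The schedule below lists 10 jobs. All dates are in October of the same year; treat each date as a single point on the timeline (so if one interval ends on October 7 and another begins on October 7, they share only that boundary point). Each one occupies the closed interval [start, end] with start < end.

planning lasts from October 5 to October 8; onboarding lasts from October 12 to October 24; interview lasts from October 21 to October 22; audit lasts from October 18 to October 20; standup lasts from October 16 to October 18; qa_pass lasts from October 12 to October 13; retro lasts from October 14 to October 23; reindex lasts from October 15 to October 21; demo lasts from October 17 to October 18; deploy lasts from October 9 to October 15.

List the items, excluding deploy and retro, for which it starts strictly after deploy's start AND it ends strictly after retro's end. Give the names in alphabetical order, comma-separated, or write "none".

Conditions: its start is strictly after deploy's start (X.start > October 9) AND its end is strictly after retro's end (X.end > October 23).
audit: start October 18 > October 9? ✓; end October 20 > October 23? ✗ → no.
demo: start October 17 > October 9? ✓; end October 18 > October 23? ✗ → no.
interview: start October 21 > October 9? ✓; end October 22 > October 23? ✗ → no.
onboarding: start October 12 > October 9? ✓; end October 24 > October 23? ✓ → yes.
planning: start October 5 > October 9? ✗; end October 8 > October 23? ✗ → no.
qa_pass: start October 12 > October 9? ✓; end October 13 > October 23? ✗ → no.
reindex: start October 15 > October 9? ✓; end October 21 > October 23? ✗ → no.
standup: start October 16 > October 9? ✓; end October 18 > October 23? ✗ → no.
Result: onboarding.

onboarding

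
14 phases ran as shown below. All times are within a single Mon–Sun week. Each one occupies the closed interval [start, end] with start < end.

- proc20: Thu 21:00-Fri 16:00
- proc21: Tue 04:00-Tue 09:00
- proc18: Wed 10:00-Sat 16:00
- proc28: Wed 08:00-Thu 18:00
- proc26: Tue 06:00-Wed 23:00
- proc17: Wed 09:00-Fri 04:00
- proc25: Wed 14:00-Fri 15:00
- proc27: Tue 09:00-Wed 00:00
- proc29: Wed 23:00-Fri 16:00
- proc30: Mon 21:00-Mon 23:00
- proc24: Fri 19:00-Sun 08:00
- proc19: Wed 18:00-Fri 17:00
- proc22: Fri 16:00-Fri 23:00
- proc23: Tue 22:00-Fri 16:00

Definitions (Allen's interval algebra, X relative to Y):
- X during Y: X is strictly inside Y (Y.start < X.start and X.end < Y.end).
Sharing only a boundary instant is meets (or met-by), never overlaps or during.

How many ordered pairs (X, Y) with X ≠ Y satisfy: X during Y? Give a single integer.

11

Checking all 182 ordered pairs for relation 'during'; matching pairs in alphabetical order:
(proc17, proc23): proc17 during proc23 ✓
(proc19, proc18): proc19 during proc18 ✓
(proc20, proc18): proc20 during proc18 ✓
(proc20, proc19): proc20 during proc19 ✓
(proc22, proc18): proc22 during proc18 ✓
(proc25, proc18): proc25 during proc18 ✓
(proc25, proc23): proc25 during proc23 ✓
(proc27, proc26): proc27 during proc26 ✓
(proc28, proc23): proc28 during proc23 ✓
(proc29, proc18): proc29 during proc18 ✓
(proc29, proc19): proc29 during proc19 ✓
Count: 11.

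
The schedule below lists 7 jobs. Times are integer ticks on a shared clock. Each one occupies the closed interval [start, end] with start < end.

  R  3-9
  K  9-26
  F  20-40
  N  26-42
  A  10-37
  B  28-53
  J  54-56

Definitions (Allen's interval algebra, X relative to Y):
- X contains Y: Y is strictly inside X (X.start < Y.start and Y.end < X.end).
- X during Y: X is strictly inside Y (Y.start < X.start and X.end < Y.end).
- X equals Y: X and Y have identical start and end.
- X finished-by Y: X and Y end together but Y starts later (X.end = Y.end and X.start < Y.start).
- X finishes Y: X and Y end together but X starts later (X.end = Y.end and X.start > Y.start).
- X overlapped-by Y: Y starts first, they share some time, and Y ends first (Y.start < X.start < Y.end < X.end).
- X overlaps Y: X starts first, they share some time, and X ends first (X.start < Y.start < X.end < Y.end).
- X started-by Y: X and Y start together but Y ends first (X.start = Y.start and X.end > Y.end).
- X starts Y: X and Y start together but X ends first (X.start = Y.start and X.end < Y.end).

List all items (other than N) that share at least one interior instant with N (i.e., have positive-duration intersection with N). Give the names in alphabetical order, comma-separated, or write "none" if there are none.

A, B, F

Target N = [26, 42].
A [10, 37] → overlaps → yes.
B [28, 53] → overlapped-by → yes.
F [20, 40] → overlaps → yes.
J [54, 56] → after → no.
K [9, 26] → meets → no.
R [3, 9] → before → no.
Result: A, B, F.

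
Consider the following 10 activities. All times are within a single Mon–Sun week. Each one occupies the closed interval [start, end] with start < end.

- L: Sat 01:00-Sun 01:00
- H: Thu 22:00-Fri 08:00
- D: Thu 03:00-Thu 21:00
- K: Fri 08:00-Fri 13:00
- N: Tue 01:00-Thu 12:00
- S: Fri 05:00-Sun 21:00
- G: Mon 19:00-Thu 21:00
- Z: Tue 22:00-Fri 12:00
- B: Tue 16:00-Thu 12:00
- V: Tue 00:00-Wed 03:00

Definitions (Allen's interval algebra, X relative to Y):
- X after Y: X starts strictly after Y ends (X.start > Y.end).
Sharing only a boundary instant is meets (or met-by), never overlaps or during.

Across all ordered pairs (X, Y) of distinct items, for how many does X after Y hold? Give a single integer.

24

Checking all 90 ordered pairs for relation 'after'; matching pairs in alphabetical order:
(D, V): D after V ✓
(H, B): H after B ✓
(H, D): H after D ✓
(H, G): H after G ✓
(H, N): H after N ✓
(H, V): H after V ✓
(K, B): K after B ✓
(K, D): K after D ✓
(K, G): K after G ✓
(K, N): K after N ✓
(K, V): K after V ✓
(L, B): L after B ✓
(L, D): L after D ✓
(L, G): L after G ✓
(L, H): L after H ✓
(L, K): L after K ✓
(L, N): L after N ✓
(L, V): L after V ✓
(L, Z): L after Z ✓
(S, B): S after B ✓
(S, D): S after D ✓
(S, G): S after G ✓
(S, N): S after N ✓
(S, V): S after V ✓
Count: 24.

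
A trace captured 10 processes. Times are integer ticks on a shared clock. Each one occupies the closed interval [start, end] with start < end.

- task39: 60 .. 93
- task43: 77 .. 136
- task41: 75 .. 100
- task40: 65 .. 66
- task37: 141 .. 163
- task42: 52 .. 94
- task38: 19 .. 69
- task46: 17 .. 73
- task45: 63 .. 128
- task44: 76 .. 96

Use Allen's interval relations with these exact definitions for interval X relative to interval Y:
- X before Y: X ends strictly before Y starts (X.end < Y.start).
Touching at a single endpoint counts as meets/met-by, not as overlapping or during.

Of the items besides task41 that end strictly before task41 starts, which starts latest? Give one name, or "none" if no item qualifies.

Target task41 = [75, 100].
task37 [141, 163] → after → excluded.
task38 [19, 69] → before → candidate.
task39 [60, 93] → overlaps → excluded.
task40 [65, 66] → before → candidate.
task42 [52, 94] → overlaps → excluded.
task43 [77, 136] → overlapped-by → excluded.
task44 [76, 96] → during → excluded.
task45 [63, 128] → contains → excluded.
task46 [17, 73] → before → candidate.
Among candidates, latest start is 65 → task40.

task40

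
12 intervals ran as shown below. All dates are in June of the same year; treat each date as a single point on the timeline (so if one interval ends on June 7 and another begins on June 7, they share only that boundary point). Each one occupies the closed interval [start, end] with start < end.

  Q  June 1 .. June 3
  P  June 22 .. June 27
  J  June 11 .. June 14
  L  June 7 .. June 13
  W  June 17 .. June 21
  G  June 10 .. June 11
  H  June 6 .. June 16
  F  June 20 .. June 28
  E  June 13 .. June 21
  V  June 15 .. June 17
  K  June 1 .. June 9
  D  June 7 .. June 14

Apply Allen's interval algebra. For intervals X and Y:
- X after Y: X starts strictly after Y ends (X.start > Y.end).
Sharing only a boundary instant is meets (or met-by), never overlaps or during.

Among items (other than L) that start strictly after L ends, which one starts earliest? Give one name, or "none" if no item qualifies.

V

Target L = [June 7, June 13].
D [June 7, June 14] → started-by → excluded.
E [June 13, June 21] → met-by → excluded.
F [June 20, June 28] → after → candidate.
G [June 10, June 11] → during → excluded.
H [June 6, June 16] → contains → excluded.
J [June 11, June 14] → overlapped-by → excluded.
K [June 1, June 9] → overlaps → excluded.
P [June 22, June 27] → after → candidate.
Q [June 1, June 3] → before → excluded.
V [June 15, June 17] → after → candidate.
W [June 17, June 21] → after → candidate.
Among candidates, earliest start is June 15 → V.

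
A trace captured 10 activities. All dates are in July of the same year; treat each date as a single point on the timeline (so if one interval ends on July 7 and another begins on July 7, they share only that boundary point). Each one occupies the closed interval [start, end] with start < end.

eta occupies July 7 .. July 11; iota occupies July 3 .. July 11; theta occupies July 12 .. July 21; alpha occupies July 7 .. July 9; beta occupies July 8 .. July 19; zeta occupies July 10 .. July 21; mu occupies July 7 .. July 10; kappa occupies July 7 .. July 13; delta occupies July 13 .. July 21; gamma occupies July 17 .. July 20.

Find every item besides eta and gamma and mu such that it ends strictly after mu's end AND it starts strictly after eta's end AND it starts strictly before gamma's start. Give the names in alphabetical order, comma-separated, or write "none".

Conditions: its end is strictly after mu's end (X.end > July 10) AND its start is strictly after eta's end (X.start > July 11) AND its start is strictly before gamma's start (X.start < July 17).
alpha: end July 9 > July 10? ✗; start July 7 > July 11? ✗; start July 7 < July 17? ✓ → no.
beta: end July 19 > July 10? ✓; start July 8 > July 11? ✗; start July 8 < July 17? ✓ → no.
delta: end July 21 > July 10? ✓; start July 13 > July 11? ✓; start July 13 < July 17? ✓ → yes.
iota: end July 11 > July 10? ✓; start July 3 > July 11? ✗; start July 3 < July 17? ✓ → no.
kappa: end July 13 > July 10? ✓; start July 7 > July 11? ✗; start July 7 < July 17? ✓ → no.
theta: end July 21 > July 10? ✓; start July 12 > July 11? ✓; start July 12 < July 17? ✓ → yes.
zeta: end July 21 > July 10? ✓; start July 10 > July 11? ✗; start July 10 < July 17? ✓ → no.
Result: delta, theta.

delta, theta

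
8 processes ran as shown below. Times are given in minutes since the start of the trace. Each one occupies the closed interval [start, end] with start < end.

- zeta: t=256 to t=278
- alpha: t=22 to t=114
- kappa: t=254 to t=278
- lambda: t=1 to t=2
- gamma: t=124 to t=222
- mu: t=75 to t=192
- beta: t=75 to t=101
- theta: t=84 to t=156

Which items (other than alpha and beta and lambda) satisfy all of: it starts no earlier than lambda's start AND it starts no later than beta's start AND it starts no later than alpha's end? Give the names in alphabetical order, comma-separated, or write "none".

mu

Conditions: its start is no earlier than lambda's start (X.start >= t=1) AND its start is no later than beta's start (X.start <= t=75) AND its start is no later than alpha's end (X.start <= t=114).
gamma: start t=124 >= t=1? ✓; start t=124 <= t=75? ✗; start t=124 <= t=114? ✗ → no.
kappa: start t=254 >= t=1? ✓; start t=254 <= t=75? ✗; start t=254 <= t=114? ✗ → no.
mu: start t=75 >= t=1? ✓; start t=75 <= t=75? ✓; start t=75 <= t=114? ✓ → yes.
theta: start t=84 >= t=1? ✓; start t=84 <= t=75? ✗; start t=84 <= t=114? ✓ → no.
zeta: start t=256 >= t=1? ✓; start t=256 <= t=75? ✗; start t=256 <= t=114? ✗ → no.
Result: mu.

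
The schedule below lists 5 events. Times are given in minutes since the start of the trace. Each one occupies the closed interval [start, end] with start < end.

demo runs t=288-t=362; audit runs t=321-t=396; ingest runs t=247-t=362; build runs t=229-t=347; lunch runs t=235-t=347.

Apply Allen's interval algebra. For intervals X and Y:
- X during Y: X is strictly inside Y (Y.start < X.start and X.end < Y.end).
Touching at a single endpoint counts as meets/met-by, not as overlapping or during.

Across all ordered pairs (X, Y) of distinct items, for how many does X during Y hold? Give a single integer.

Checking all 20 ordered pairs for relation 'during'; matching pairs in alphabetical order:
No pair satisfies it.
Count: 0.

0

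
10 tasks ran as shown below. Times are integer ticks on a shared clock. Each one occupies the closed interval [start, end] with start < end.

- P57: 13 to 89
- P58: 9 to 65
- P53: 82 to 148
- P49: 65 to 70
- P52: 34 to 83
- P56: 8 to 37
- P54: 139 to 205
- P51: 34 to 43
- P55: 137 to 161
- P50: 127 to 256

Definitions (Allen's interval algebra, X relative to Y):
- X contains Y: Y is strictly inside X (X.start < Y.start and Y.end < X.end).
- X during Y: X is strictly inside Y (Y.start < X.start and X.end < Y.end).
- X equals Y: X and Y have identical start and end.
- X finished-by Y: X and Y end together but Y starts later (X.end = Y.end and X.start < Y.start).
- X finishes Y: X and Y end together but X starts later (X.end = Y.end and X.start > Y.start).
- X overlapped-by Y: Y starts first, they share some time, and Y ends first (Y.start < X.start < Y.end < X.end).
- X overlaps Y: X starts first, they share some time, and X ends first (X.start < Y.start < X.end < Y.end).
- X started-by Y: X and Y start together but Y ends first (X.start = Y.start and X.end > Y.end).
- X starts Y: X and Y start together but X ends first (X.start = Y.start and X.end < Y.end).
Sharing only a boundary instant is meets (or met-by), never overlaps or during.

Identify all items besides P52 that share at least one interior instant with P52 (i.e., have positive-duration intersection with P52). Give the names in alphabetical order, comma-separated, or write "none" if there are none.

Target P52 = [34, 83].
P49 [65, 70] → during → yes.
P50 [127, 256] → after → no.
P51 [34, 43] → starts → yes.
P53 [82, 148] → overlapped-by → yes.
P54 [139, 205] → after → no.
P55 [137, 161] → after → no.
P56 [8, 37] → overlaps → yes.
P57 [13, 89] → contains → yes.
P58 [9, 65] → overlaps → yes.
Result: P49, P51, P53, P56, P57, P58.

P49, P51, P53, P56, P57, P58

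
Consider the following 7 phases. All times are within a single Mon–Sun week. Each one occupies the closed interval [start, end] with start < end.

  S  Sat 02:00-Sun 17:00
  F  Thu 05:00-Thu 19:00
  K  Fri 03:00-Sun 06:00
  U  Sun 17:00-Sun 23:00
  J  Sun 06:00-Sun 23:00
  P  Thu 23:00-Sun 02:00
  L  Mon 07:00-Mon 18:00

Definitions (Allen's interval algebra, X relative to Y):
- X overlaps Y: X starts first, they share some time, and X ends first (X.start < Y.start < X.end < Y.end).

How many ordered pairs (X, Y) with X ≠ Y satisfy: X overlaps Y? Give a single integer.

Checking all 42 ordered pairs for relation 'overlaps'; matching pairs in alphabetical order:
(K, S): K overlaps S ✓
(P, K): P overlaps K ✓
(P, S): P overlaps S ✓
(S, J): S overlaps J ✓
Count: 4.

4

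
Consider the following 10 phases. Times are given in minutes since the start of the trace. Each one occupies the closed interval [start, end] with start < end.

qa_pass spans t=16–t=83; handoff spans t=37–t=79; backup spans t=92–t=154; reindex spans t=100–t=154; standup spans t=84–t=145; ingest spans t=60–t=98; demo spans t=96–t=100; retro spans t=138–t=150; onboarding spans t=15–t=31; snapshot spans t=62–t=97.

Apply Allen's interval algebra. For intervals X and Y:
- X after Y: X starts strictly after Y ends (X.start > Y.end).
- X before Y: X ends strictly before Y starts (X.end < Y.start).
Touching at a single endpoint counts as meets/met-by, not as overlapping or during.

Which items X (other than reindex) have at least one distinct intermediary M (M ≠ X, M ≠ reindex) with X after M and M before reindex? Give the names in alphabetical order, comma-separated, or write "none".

Target reindex = [t=100, t=154].
Intermediaries M with M before reindex: handoff, ingest, onboarding, qa_pass, snapshot.
Via handoff — items with X after handoff: backup, demo, retro, standup.
Via ingest — items with X after ingest: retro.
Via onboarding — items with X after onboarding: backup, demo, handoff, ingest, retro, snapshot, standup.
Via qa_pass — items with X after qa_pass: backup, demo, retro, standup.
Via snapshot — items with X after snapshot: retro.
Union: backup, demo, handoff, ingest, retro, snapshot, standup.

backup, demo, handoff, ingest, retro, snapshot, standup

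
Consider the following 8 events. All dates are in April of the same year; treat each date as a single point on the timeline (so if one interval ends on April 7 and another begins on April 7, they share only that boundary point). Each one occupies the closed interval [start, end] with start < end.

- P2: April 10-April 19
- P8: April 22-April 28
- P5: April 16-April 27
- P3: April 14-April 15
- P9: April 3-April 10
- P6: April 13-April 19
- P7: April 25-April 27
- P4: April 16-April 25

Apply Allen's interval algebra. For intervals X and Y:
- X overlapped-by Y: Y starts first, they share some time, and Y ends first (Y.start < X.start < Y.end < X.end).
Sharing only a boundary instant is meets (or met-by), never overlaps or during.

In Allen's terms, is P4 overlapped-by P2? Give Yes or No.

P4 = [April 16, April 25], P2 = [April 10, April 19].
Actual relation of P4 to P2: overlapped-by.
Asked whether 'overlapped-by' holds → Yes.

Yes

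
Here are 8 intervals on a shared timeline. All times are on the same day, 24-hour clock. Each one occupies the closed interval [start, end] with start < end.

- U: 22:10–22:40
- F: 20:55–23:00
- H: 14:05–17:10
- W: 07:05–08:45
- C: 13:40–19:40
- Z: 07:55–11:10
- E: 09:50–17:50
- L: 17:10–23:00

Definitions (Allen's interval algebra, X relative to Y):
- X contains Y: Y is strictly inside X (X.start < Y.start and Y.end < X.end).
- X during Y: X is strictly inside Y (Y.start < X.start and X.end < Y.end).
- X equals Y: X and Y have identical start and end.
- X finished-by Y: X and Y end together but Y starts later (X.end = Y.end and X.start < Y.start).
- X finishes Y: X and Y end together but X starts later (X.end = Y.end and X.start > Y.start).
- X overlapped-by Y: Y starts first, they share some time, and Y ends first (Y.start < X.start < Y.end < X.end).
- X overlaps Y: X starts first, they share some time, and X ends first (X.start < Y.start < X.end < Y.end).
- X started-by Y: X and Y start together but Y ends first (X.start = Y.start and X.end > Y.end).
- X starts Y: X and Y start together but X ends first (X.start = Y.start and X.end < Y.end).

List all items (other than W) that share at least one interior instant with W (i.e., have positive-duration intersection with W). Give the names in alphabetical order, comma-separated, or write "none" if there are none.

Target W = [07:05, 08:45].
C [13:40, 19:40] → after → no.
E [09:50, 17:50] → after → no.
F [20:55, 23:00] → after → no.
H [14:05, 17:10] → after → no.
L [17:10, 23:00] → after → no.
U [22:10, 22:40] → after → no.
Z [07:55, 11:10] → overlapped-by → yes.
Result: Z.

Z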